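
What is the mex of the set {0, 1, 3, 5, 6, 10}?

2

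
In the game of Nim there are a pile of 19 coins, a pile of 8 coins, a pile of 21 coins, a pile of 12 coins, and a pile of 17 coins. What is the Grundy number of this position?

Nim-sum: 19 ⊕ 8 ⊕ 21 ⊕ 12 ⊕ 17 = 19.

19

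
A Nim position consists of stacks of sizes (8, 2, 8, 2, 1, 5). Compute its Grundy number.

Write each in binary and XOR column by column:
  1000  (8)
  0010  (2)
  1000  (8)
  0010  (2)
  0001  (1)
  0101  (5)
  ----
  0100  (4)

4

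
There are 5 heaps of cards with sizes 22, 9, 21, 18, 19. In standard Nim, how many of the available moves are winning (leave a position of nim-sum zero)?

1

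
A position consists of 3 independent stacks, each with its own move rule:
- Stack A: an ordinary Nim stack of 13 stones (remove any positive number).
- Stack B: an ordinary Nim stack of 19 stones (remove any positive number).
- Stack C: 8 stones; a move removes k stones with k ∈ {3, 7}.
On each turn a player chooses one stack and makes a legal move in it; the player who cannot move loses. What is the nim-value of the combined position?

Stack A is a plain Nim stack of size 13, so its Grundy value is 13.
Stack B is a plain Nim stack of size 19, so its Grundy value is 19.
Grundy values for stack C (subtraction set {3, 7}):
g(0) = mex{} = 0
g(1) = mex{} = 0
g(2) = mex{} = 0
g(3) = mex{0} = 1
g(4) = mex{0} = 1
g(5) = mex{0} = 1
g(6) = mex{1} = 0
g(7) = mex{0,1} = 2
g(8) = mex{0,1} = 2
So g(8) = 2.
The value of a disjunctive sum is the nim-sum of the parts.
Combined value = 13 XOR 19 XOR 2 = 28.

28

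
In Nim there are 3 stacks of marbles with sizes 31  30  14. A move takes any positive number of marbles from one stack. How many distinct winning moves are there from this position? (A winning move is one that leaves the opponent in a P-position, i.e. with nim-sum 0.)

3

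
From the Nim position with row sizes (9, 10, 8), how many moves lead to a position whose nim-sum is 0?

Write each in binary and XOR column by column:
  1001  (9)
  1010  (10)
  1000  (8)
  ----
  1011  (11)
The overall nim-sum is X = 11. A row of size p has a winning move iff p XOR X < p (reduce it to p XOR X).
  9: 9 XOR 11 = 2 < 9 — winning move (to 2).
  10: 10 XOR 11 = 1 < 10 — winning move (to 1).
  8: 8 XOR 11 = 3 < 8 — winning move (to 3).
That gives 3 winning moves.

3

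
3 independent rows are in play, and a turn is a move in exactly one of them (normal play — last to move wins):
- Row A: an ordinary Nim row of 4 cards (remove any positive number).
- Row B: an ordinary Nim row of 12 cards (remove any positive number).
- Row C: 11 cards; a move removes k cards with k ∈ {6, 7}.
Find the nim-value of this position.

Row A is a plain Nim row of size 4, so its Grundy value is 4.
Row B is a plain Nim row of size 12, so its Grundy value is 12.
Grundy values for row C (subtraction set {6, 7}):
k:     0  1  2  3  4  5  6  7  8  9 10 11
g(k):  0  0  0  0  0  0  1  1  1  1  1  1
So g(11) = 1.
By the Sprague-Grundy theorem, the Grundy value of a sum of independent games is the XOR of the component values.
Combined value = 4 ⊕ 12 ⊕ 1 = 9.

9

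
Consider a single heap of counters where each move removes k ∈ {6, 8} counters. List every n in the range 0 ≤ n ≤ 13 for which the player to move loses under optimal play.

0, 1, 2, 3, 4, 5

Build the Grundy sequence with g(k) = mex{g(k−s) : s ∈ {6, 8}, s ≤ k}:
g(0) = mex{} = 0
g(1) = mex{} = 0
g(2) = mex{} = 0
g(3) = mex{} = 0
g(4) = mex{} = 0
g(5) = mex{} = 0
g(6) = mex{0} = 1
g(7) = mex{0} = 1
g(8) = mex{0} = 1
g(9) = mex{0} = 1
g(10) = mex{0} = 1
g(11) = mex{0} = 1
g(12) = mex{0,1} = 2
g(13) = mex{0,1} = 2
The P-positions (g = 0) in 0..13 are 0, 1, 2, 3, 4, 5.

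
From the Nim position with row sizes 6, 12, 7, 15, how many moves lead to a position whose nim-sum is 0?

3

Nim-sum: 6 XOR 12 XOR 7 XOR 15 = 2.
The overall nim-sum is X = 2. A row of size p has a winning move iff p XOR X < p (reduce it to p XOR X).
  6: 6 XOR 2 = 4 < 6 — winning move (to 4).
  12: 12 XOR 2 = 14 ≥ 12 — no move.
  7: 7 XOR 2 = 5 < 7 — winning move (to 5).
  15: 15 XOR 2 = 13 < 15 — winning move (to 13).
That gives 3 winning moves.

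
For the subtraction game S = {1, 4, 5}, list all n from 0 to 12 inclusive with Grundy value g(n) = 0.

0, 2, 8, 10

Build the Grundy sequence with g(k) = mex{g(k−s) : s ∈ {1, 4, 5}, s ≤ k}:
k:     0  1  2  3  4  5  6  7  8  9 10 11 12
g(k):  0  1  0  1  2  3  2  3  0  1  0  1  2
The P-positions (g = 0) in 0..12 are 0, 2, 8, 10.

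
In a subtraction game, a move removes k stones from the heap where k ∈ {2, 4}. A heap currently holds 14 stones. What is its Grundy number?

1

Compute g(0), g(1), … for moves {2, 4}:
k:     0  1  2  3  4  5  6  7  8  9 10 11 12 13 14
g(k):  0  0  1  1  2  2  0  0  1  1  2  2  0  0  1
So g(14) = 1.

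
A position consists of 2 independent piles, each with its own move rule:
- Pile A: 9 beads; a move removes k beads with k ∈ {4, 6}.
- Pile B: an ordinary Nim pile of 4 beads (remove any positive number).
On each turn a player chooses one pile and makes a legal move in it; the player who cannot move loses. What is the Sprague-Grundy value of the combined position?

Grundy values for pile A (subtraction set {4, 6}):
k:     0  1  2  3  4  5  6  7  8  9
g(k):  0  0  0  0  1  1  1  1  2  2
So g(9) = 2.
Pile B is a plain Nim pile of size 4, so its Grundy value is 4.
The value of a disjunctive sum is the nim-sum of the parts.
Combined value = 2 ⊕ 4 = 6.

6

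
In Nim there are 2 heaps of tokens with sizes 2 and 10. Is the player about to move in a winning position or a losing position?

Winning position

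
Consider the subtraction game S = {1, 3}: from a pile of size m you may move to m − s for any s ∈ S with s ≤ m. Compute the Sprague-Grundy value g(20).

0

Grundy values for subtraction set {1, 3}:
k:     0  1  2  3  4  5  6  7  8  9 10 11 12 13 14 15 16 17 18 19 20
g(k):  0  1  0  1  0  1  0  1  0  1  0  1  0  1  0  1  0  1  0  1  0
So g(20) = 0.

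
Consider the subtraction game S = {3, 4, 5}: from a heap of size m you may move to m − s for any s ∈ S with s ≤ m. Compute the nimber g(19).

1

Compute g(0), g(1), … for moves {3, 4, 5}:
k:     0  1  2  3  4  5  6  7  8  9 10 11 12 13 14 15 16 17 18 19
g(k):  0  0  0  1  1  1  2  2  0  0  0  1  1  1  2  2  0  0  0  1
So g(19) = 1.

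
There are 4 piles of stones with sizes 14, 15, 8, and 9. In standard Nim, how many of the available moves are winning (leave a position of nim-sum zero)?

Compute the nim-sum pairwise:
14 ⊕ 15 = 1
1 ⊕ 8 = 9
9 ⊕ 9 = 0
The nim-sum is already 0, so every move leaves a nonzero nim-sum — there are no winning moves.

0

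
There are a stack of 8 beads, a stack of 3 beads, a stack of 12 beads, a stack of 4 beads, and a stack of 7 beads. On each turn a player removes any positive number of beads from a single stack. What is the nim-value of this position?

Nim-sum: 8 XOR 3 XOR 12 XOR 4 XOR 7 = 4.

4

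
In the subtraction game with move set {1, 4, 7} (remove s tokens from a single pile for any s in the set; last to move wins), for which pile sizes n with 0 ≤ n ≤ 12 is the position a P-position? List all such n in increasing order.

0, 2, 5, 8, 10

Build the Grundy sequence with g(k) = mex{g(k−s) : s ∈ {1, 4, 7}, s ≤ k}:
k:     0  1  2  3  4  5  6  7  8  9 10 11 12
g(k):  0  1  0  1  2  0  1  2  0  1  0  1  2
The P-positions (g = 0) in 0..12 are 0, 2, 5, 8, 10.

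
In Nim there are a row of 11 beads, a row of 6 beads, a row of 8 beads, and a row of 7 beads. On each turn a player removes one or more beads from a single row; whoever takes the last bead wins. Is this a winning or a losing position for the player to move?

Winning position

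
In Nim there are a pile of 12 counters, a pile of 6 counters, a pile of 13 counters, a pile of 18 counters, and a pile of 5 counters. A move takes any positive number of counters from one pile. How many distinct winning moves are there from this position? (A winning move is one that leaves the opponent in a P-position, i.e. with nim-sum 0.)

Nim-sum: 12 ⊕ 6 ⊕ 13 ⊕ 18 ⊕ 5 = 16.
The overall nim-sum is X = 16. A pile of size p has a winning move iff p XOR X < p (reduce it to p XOR X).
  12: 12 XOR 16 = 28 ≥ 12 — no move.
  6: 6 XOR 16 = 22 ≥ 6 — no move.
  13: 13 XOR 16 = 29 ≥ 13 — no move.
  18: 18 XOR 16 = 2 < 18 — winning move (to 2).
  5: 5 XOR 16 = 21 ≥ 5 — no move.
That gives 1 winning move.

1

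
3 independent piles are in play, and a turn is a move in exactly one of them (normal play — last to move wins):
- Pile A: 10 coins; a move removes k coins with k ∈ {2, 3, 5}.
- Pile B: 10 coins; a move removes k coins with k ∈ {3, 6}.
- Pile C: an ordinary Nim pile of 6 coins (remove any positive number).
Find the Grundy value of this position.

7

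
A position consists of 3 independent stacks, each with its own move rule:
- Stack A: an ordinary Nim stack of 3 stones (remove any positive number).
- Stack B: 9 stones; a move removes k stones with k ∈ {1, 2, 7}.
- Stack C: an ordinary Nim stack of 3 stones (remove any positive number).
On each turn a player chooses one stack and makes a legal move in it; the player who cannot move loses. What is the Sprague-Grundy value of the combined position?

0

Stack A is a plain Nim stack of size 3, so its Grundy value is 3.
For stack B, compute g(0), g(1), … with moves {1, 2, 7}:
g(0) = mex{} = 0
g(1) = mex{0} = 1
g(2) = mex{0,1} = 2
g(3) = mex{1,2} = 0
g(4) = mex{0,2} = 1
g(5) = mex{0,1} = 2
g(6) = mex{1,2} = 0
g(7) = mex{0,2} = 1
g(8) = mex{0,1} = 2
g(9) = mex{1,2} = 0
So g(9) = 0.
Stack C is a plain Nim stack of size 3, so its Grundy value is 3.
The value of a disjunctive sum is the nim-sum of the parts.
Combined value = 3 ⊕ 0 ⊕ 3 = 0.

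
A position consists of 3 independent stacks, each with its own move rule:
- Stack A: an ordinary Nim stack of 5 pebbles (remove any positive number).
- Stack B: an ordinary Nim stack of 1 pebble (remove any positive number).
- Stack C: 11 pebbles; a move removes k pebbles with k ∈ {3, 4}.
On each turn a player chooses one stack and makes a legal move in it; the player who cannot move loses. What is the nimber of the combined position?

5

Stack A is a plain Nim stack of size 5, so its Grundy value is 5.
Stack B is a plain Nim stack of size 1, so its Grundy value is 1.
Grundy values for stack C (subtraction set {3, 4}):
k:     0  1  2  3  4  5  6  7  8  9 10 11
g(k):  0  0  0  1  1  1  2  0  0  0  1  1
So g(11) = 1.
The value of a disjunctive sum is the nim-sum of the parts.
Combined value = 5 XOR 1 XOR 1 = 5.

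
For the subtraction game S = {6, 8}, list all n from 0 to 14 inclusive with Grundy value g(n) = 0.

0, 1, 2, 3, 4, 5, 14

Grundy values for subtraction set {6, 8}:
g(0) = mex{} = 0
g(1) = mex{} = 0
g(2) = mex{} = 0
g(3) = mex{} = 0
g(4) = mex{} = 0
g(5) = mex{} = 0
g(6) = mex{0} = 1
g(7) = mex{0} = 1
g(8) = mex{0} = 1
g(9) = mex{0} = 1
g(10) = mex{0} = 1
g(11) = mex{0} = 1
g(12) = mex{0,1} = 2
g(13) = mex{0,1} = 2
g(14) = mex{1} = 0
The P-positions (g = 0) in 0..14 are 0, 1, 2, 3, 4, 5, 14.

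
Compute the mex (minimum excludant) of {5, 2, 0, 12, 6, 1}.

The values 0, 1, 2 are all present; 3 is the first non-negative integer missing from the set.

3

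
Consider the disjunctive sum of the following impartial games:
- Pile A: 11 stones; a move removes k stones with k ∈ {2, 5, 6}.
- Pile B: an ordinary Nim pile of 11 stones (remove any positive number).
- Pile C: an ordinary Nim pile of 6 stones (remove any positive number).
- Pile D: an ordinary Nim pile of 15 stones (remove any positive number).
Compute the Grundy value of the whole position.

2

Build the Grundy sequence for pile A with g(k) = mex{g(k−s) : s ∈ {2, 5, 6}, s ≤ k}:
k:     0  1  2  3  4  5  6  7  8  9 10 11
g(k):  0  0  1  1  0  2  1  3  0  2  1  0
So g(11) = 0.
Pile B is a plain Nim pile of size 11, so its Grundy value is 11.
Pile C is a plain Nim pile of size 6, so its Grundy value is 6.
Pile D is a plain Nim pile of size 15, so its Grundy value is 15.
The value of a disjunctive sum is the nim-sum of the parts.
Combined value = 0 XOR 11 XOR 6 XOR 15 = 2.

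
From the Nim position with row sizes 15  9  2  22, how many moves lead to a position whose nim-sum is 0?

1

Compute the nim-sum pairwise:
15 ⊕ 9 = 6
6 ⊕ 2 = 4
4 ⊕ 22 = 18
The overall nim-sum is X = 18. A row of size p has a winning move iff p XOR X < p (reduce it to p XOR X).
  15: 15 XOR 18 = 29 ≥ 15 — no move.
  9: 9 XOR 18 = 27 ≥ 9 — no move.
  2: 2 XOR 18 = 16 ≥ 2 — no move.
  22: 22 XOR 18 = 4 < 22 — winning move (to 4).
That gives 1 winning move.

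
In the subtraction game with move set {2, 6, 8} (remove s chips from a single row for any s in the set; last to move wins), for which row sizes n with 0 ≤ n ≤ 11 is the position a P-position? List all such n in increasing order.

0, 1, 4, 5

Grundy values for subtraction set {2, 6, 8}:
k:     0  1  2  3  4  5  6  7  8  9 10 11
g(k):  0  0  1  1  0  0  1  1  2  2  3  3
The P-positions (g = 0) in 0..11 are 0, 1, 4, 5.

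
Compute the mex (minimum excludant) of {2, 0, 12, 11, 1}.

3

The values 0, 1, 2 are all present; 3 is the first non-negative integer missing from the set.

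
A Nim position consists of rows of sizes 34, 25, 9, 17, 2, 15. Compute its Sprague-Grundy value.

Compute the nim-sum pairwise:
34 ⊕ 25 = 59
59 ⊕ 9 = 50
50 ⊕ 17 = 35
35 ⊕ 2 = 33
33 ⊕ 15 = 46

46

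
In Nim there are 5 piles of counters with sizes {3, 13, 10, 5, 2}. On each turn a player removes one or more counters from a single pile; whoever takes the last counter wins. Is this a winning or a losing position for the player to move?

Nim-sum: 3 ⊕ 13 ⊕ 10 ⊕ 5 ⊕ 2 = 3.
The nim-sum is 3 ≠ 0, so this is an N-position: the player to move can win.

Winning position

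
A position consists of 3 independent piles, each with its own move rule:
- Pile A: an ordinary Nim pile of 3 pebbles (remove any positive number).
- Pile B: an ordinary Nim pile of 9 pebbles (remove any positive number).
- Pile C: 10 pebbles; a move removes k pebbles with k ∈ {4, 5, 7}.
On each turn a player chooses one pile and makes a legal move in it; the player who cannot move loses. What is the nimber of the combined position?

8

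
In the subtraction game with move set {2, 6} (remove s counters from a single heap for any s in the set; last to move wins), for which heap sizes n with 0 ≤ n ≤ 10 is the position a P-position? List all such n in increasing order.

Build the Grundy sequence with g(k) = mex{g(k−s) : s ∈ {2, 6}, s ≤ k}:
k:     0  1  2  3  4  5  6  7  8  9 10
g(k):  0  0  1  1  0  0  1  1  0  0  1
The P-positions (g = 0) in 0..10 are 0, 1, 4, 5, 8, 9.

0, 1, 4, 5, 8, 9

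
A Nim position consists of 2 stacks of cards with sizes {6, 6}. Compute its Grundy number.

0

Compute the nim-sum pairwise:
6 XOR 6 = 0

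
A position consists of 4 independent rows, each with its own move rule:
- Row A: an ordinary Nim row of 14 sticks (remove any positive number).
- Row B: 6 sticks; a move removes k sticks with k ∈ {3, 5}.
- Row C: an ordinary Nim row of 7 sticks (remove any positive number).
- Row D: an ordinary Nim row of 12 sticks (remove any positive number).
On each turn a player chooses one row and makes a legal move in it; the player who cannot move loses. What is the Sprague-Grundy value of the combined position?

7

Row A is a plain Nim row of size 14, so its Grundy value is 14.
Build the Grundy sequence for row B with g(k) = mex{g(k−s) : s ∈ {3, 5}, s ≤ k}:
k:     0  1  2  3  4  5  6
g(k):  0  0  0  1  1  1  2
So g(6) = 2.
Row C is a plain Nim row of size 7, so its Grundy value is 7.
Row D is a plain Nim row of size 12, so its Grundy value is 12.
The value of a disjunctive sum is the nim-sum of the parts.
Combined value = 14 ⊕ 2 ⊕ 7 ⊕ 12 = 7.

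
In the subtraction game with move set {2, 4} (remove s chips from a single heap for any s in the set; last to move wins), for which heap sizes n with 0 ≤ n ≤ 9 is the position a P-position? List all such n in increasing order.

0, 1, 6, 7

Compute g(0), g(1), … for moves {2, 4}:
k:     0  1  2  3  4  5  6  7  8  9
g(k):  0  0  1  1  2  2  0  0  1  1
The P-positions (g = 0) in 0..9 are 0, 1, 6, 7.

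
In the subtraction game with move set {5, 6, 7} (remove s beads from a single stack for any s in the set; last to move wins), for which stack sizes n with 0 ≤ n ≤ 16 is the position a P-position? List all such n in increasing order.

0, 1, 2, 3, 4, 12, 13, 14, 15, 16

Grundy values for subtraction set {5, 6, 7}:
k:     0  1  2  3  4  5  6  7  8  9 10 11 12 13 14 15 16
g(k):  0  0  0  0  0  1  1  1  1  1  2  2  0  0  0  0  0
The P-positions (g = 0) in 0..16 are 0, 1, 2, 3, 4, 12, 13, 14, 15, 16.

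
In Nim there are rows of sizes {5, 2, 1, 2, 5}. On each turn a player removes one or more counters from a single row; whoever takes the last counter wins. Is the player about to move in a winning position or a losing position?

Write each in binary and XOR column by column:
  101  (5)
  010  (2)
  001  (1)
  010  (2)
  101  (5)
  ---
  001  (1)
The nim-sum is 1 ≠ 0, so this is an N-position: the player to move can win.

Winning position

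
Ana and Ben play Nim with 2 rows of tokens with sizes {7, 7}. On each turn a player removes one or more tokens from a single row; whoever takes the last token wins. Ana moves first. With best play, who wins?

Ben wins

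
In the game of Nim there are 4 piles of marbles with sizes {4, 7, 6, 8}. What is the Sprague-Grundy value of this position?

Nim-sum: 4 ^ 7 ^ 6 ^ 8 = 13.

13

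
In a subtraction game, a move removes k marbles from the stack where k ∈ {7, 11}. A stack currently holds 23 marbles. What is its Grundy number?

0

Compute g(0), g(1), … for moves {7, 11}:
k:     0  1  2  3  4  5  6  7  8  9 10 11 12 13 14 15 16 17 18 19 20 21 22 23
g(k):  0  0  0  0  0  0  0  1  1  1  1  1  1  1  2  2  2  2  0  0  0  0  0  0
So g(23) = 0.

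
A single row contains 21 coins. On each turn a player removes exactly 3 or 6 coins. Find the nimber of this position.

1

Grundy values for subtraction set {3, 6}:
k:     0  1  2  3  4  5  6  7  8  9 10 11 12 13 14 15 16 17 18 19 20 21
g(k):  0  0  0  1  1  1  2  2  2  0  0  0  1  1  1  2  2  2  0  0  0  1
So g(21) = 1.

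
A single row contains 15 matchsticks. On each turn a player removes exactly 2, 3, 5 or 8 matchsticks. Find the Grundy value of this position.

2

Build the Grundy sequence with g(k) = mex{g(k−s) : s ∈ {2, 3, 5, 8}, s ≤ k}:
k:     0  1  2  3  4  5  6  7  8  9 10 11 12 13 14 15
g(k):  0  0  1  1  2  2  3  0  4  1  3  0  4  1  2  2
So g(15) = 2.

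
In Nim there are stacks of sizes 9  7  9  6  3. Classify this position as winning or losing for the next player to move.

In binary:
  1001  (9)
  0111  (7)
  1001  (9)
  0110  (6)
  0011  (3)
  ----
  0010  (2)
The nim-sum is 2 ≠ 0, so this is an N-position: the player to move can win.

Winning position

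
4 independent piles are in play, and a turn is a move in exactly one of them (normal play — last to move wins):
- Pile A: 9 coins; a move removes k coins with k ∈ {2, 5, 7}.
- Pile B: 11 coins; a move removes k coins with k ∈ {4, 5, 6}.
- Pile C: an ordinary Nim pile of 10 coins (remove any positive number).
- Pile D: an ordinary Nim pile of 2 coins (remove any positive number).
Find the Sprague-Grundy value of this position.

10

Grundy values for pile A (subtraction set {2, 5, 7}):
k:     0  1  2  3  4  5  6  7  8  9
g(k):  0  0  1  1  0  2  1  3  2  2
So g(9) = 2.
Build the Grundy sequence for pile B with g(k) = mex{g(k−s) : s ∈ {4, 5, 6}, s ≤ k}:
g(0) = mex{} = 0
g(1) = mex{} = 0
g(2) = mex{} = 0
g(3) = mex{} = 0
g(4) = mex{0} = 1
g(5) = mex{0} = 1
g(6) = mex{0} = 1
g(7) = mex{0} = 1
g(8) = mex{0,1} = 2
g(9) = mex{0,1} = 2
g(10) = mex{1} = 0
g(11) = mex{1} = 0
So g(11) = 0.
Pile C is a plain Nim pile of size 10, so its Grundy value is 10.
Pile D is a plain Nim pile of size 2, so its Grundy value is 2.
By the Sprague-Grundy theorem, the Grundy value of a sum of independent games is the XOR of the component values.
Combined value = 2 XOR 0 XOR 10 XOR 2 = 10.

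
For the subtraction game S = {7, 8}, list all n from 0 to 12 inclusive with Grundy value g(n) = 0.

Build the Grundy sequence with g(k) = mex{g(k−s) : s ∈ {7, 8}, s ≤ k}:
g(0) = mex{} = 0
g(1) = mex{} = 0
g(2) = mex{} = 0
g(3) = mex{} = 0
g(4) = mex{} = 0
g(5) = mex{} = 0
g(6) = mex{} = 0
g(7) = mex{0} = 1
g(8) = mex{0} = 1
g(9) = mex{0} = 1
g(10) = mex{0} = 1
g(11) = mex{0} = 1
g(12) = mex{0} = 1
The P-positions (g = 0) in 0..12 are 0, 1, 2, 3, 4, 5, 6.

0, 1, 2, 3, 4, 5, 6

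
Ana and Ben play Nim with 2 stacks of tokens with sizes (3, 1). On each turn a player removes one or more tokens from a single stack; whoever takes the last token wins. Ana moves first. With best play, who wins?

Nim-sum: 3 XOR 1 = 2.
The nim-sum is 2 ≠ 0, so this is an N-position: the player to move can win; Ana has a winning move.

Ana wins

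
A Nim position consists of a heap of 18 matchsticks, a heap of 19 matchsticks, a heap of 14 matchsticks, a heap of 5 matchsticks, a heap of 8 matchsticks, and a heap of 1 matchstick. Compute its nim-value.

3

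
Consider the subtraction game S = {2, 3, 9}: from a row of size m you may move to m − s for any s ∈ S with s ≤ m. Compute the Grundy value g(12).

0

Build the Grundy sequence with g(k) = mex{g(k−s) : s ∈ {2, 3, 9}, s ≤ k}:
k:     0  1  2  3  4  5  6  7  8  9 10 11 12
g(k):  0  0  1  1  2  0  0  1  1  2  2  0  0
So g(12) = 0.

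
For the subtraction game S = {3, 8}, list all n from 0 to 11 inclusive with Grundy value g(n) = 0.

Build the Grundy sequence with g(k) = mex{g(k−s) : s ∈ {3, 8}, s ≤ k}:
g(0) = mex{} = 0
g(1) = mex{} = 0
g(2) = mex{} = 0
g(3) = mex{0} = 1
g(4) = mex{0} = 1
g(5) = mex{0} = 1
g(6) = mex{1} = 0
g(7) = mex{1} = 0
g(8) = mex{0,1} = 2
g(9) = mex{0} = 1
g(10) = mex{0} = 1
g(11) = mex{1,2} = 0
The P-positions (g = 0) in 0..11 are 0, 1, 2, 6, 7, 11.

0, 1, 2, 6, 7, 11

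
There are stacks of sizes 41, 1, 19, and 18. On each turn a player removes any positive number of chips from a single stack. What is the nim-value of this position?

Write each in binary and XOR column by column:
  101001  (41)
  000001  (1)
  010011  (19)
  010010  (18)
  ------
  101001  (41)

41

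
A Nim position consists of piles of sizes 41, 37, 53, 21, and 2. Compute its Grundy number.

46

Nim-sum: 41 ^ 37 ^ 53 ^ 21 ^ 2 = 46.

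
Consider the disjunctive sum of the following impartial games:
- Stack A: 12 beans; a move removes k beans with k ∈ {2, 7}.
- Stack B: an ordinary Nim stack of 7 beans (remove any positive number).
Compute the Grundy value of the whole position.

For stack A, compute g(0), g(1), … with moves {2, 7}:
k:     0  1  2  3  4  5  6  7  8  9 10 11 12
g(k):  0  0  1  1  0  0  1  1  2  0  0  1  1
So g(12) = 1.
Stack B is a plain Nim stack of size 7, so its Grundy value is 7.
By the Sprague-Grundy theorem, the Grundy value of a sum of independent games is the XOR of the component values.
Combined value = 1 XOR 7 = 6.

6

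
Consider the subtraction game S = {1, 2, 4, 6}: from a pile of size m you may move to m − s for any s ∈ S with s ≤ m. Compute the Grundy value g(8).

Build the Grundy sequence with g(k) = mex{g(k−s) : s ∈ {1, 2, 4, 6}, s ≤ k}:
g(0) = mex{} = 0
g(1) = mex{0} = 1
g(2) = mex{0,1} = 2
g(3) = mex{1,2} = 0
g(4) = mex{0,2} = 1
g(5) = mex{0,1} = 2
g(6) = mex{0,1,2} = 3
g(7) = mex{0,1,2,3} = 4
g(8) = mex{1,2,3,4} = 0
So g(8) = 0.

0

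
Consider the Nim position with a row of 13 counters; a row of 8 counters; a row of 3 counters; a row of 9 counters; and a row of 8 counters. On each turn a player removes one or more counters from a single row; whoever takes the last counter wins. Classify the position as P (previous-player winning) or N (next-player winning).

N-position

Nim-sum: 13 ⊕ 8 ⊕ 3 ⊕ 9 ⊕ 8 = 7.
The nim-sum is 7 ≠ 0, so this is an N-position: the player to move can win.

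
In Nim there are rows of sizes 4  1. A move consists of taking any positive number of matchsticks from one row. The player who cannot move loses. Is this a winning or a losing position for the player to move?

Winning position

Write each in binary and XOR column by column:
  100  (4)
  001  (1)
  ---
  101  (5)
The nim-sum is 5 ≠ 0, so this is an N-position: the player to move can win.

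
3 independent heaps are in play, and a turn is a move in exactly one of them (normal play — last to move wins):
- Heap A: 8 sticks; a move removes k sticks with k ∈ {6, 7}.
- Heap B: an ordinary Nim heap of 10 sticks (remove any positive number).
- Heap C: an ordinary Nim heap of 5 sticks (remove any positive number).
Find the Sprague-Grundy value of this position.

14

Build the Grundy sequence for heap A with g(k) = mex{g(k−s) : s ∈ {6, 7}, s ≤ k}:
k:     0  1  2  3  4  5  6  7  8
g(k):  0  0  0  0  0  0  1  1  1
So g(8) = 1.
Heap B is a plain Nim heap of size 10, so its Grundy value is 10.
Heap C is a plain Nim heap of size 5, so its Grundy value is 5.
By the Sprague-Grundy theorem, the Grundy value of a sum of independent games is the XOR of the component values.
Combined value = 1 ⊕ 10 ⊕ 5 = 14.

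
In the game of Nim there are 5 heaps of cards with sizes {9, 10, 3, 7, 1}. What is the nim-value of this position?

Bitwise XOR of the heap sizes:
  1001  (9)
  1010  (10)
  0011  (3)
  0111  (7)
  0001  (1)
  ----
  0110  (6)

6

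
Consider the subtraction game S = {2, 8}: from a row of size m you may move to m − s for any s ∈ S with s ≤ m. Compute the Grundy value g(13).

Build the Grundy sequence with g(k) = mex{g(k−s) : s ∈ {2, 8}, s ≤ k}:
k:     0  1  2  3  4  5  6  7  8  9 10 11 12 13
g(k):  0  0  1  1  0  0  1  1  2  2  0  0  1  1
So g(13) = 1.

1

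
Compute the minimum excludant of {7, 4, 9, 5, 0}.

0 is in the set but 1 is not, so the mex is 1.

1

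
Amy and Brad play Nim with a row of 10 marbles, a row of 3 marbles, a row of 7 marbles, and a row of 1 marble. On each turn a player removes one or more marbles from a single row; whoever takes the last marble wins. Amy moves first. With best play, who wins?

Amy wins

Nim-sum: 10 ^ 3 ^ 7 ^ 1 = 15.
The nim-sum is 15 ≠ 0, so this is an N-position: the player to move can win; Amy has a winning move.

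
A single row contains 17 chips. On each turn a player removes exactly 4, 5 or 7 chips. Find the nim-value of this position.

Grundy values for subtraction set {4, 5, 7}:
k:     0  1  2  3  4  5  6  7  8  9 10 11 12 13 14 15 16 17
g(k):  0  0  0  0  1  1  1  1  2  2  2  0  0  0  0  1  1  1
So g(17) = 1.

1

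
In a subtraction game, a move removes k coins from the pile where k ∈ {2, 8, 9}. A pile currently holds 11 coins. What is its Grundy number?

0

Compute g(0), g(1), … for moves {2, 8, 9}:
k:     0  1  2  3  4  5  6  7  8  9 10 11
g(k):  0  0  1  1  0  0  1  1  2  2  3  0
So g(11) = 0.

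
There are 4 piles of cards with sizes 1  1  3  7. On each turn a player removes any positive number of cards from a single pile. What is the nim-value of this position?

In binary:
  001  (1)
  001  (1)
  011  (3)
  111  (7)
  ---
  100  (4)

4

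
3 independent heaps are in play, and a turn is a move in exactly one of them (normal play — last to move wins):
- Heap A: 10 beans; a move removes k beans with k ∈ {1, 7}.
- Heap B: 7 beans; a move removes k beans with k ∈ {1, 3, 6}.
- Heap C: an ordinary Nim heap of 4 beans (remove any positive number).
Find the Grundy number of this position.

7

Build the Grundy sequence for heap A with g(k) = mex{g(k−s) : s ∈ {1, 7}, s ≤ k}:
k:     0  1  2  3  4  5  6  7  8  9 10
g(k):  0  1  0  1  0  1  0  1  0  1  0
So g(10) = 0.
Grundy values for heap B (subtraction set {1, 3, 6}):
k:     0  1  2  3  4  5  6  7
g(k):  0  1  0  1  0  1  2  3
So g(7) = 3.
Heap C is a plain Nim heap of size 4, so its Grundy value is 4.
The value of a disjunctive sum is the nim-sum of the parts.
Combined value = 0 XOR 3 XOR 4 = 7.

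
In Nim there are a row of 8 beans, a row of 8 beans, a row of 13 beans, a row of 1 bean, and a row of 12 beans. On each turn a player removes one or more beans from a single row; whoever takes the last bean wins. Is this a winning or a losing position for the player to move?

Losing position

Nim-sum: 8 ^ 8 ^ 13 ^ 1 ^ 12 = 0.
The nim-sum is 0, so this is a P-position: the player to move is in a losing position under optimal play.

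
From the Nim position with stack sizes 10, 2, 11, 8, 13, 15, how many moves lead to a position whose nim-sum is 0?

5

Compute the nim-sum pairwise:
10 ^ 2 = 8
8 ^ 11 = 3
3 ^ 8 = 11
11 ^ 13 = 6
6 ^ 15 = 9
The overall nim-sum is X = 9. A stack of size p has a winning move iff p XOR X < p (reduce it to p XOR X).
  10: 10 XOR 9 = 3 < 10 — winning move (to 3).
  2: 2 XOR 9 = 11 ≥ 2 — no move.
  11: 11 XOR 9 = 2 < 11 — winning move (to 2).
  8: 8 XOR 9 = 1 < 8 — winning move (to 1).
  13: 13 XOR 9 = 4 < 13 — winning move (to 4).
  15: 15 XOR 9 = 6 < 15 — winning move (to 6).
That gives 5 winning moves.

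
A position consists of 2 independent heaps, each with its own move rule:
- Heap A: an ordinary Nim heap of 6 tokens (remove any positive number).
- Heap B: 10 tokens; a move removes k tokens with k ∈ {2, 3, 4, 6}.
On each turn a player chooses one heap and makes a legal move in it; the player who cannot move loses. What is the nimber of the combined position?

7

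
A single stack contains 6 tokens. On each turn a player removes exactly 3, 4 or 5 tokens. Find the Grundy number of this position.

Compute g(0), g(1), … for moves {3, 4, 5}:
k:     0  1  2  3  4  5  6
g(k):  0  0  0  1  1  1  2
So g(6) = 2.

2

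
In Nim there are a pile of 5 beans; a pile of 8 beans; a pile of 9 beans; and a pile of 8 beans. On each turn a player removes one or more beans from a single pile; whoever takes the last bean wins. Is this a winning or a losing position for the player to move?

Nim-sum: 5 ^ 8 ^ 9 ^ 8 = 12.
The nim-sum is 12 ≠ 0, so this is an N-position: the player to move can win.

Winning position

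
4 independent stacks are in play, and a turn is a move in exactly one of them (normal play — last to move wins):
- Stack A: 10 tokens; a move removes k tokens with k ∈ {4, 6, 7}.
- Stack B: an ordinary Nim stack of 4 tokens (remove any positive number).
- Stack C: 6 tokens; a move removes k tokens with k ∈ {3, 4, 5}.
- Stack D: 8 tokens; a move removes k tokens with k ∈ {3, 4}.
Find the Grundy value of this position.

For stack A, compute g(0), g(1), … with moves {4, 6, 7}:
k:     0  1  2  3  4  5  6  7  8  9 10
g(k):  0  0  0  0  1  1  1  1  2  2  2
So g(10) = 2.
Stack B is a plain Nim stack of size 4, so its Grundy value is 4.
Grundy values for stack C (subtraction set {3, 4, 5}):
k:     0  1  2  3  4  5  6
g(k):  0  0  0  1  1  1  2
So g(6) = 2.
For stack D, compute g(0), g(1), … with moves {3, 4}:
k:     0  1  2  3  4  5  6  7  8
g(k):  0  0  0  1  1  1  2  0  0
So g(8) = 0.
The value of a disjunctive sum is the nim-sum of the parts.
Combined value = 2 XOR 4 XOR 2 XOR 0 = 4.

4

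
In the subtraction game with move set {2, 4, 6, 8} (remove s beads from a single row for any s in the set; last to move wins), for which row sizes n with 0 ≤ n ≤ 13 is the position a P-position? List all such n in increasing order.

Grundy values for subtraction set {2, 4, 6, 8}:
g(0) = mex{} = 0
g(1) = mex{} = 0
g(2) = mex{0} = 1
g(3) = mex{0} = 1
g(4) = mex{0,1} = 2
g(5) = mex{0,1} = 2
g(6) = mex{0,1,2} = 3
g(7) = mex{0,1,2} = 3
g(8) = mex{0,1,2,3} = 4
g(9) = mex{0,1,2,3} = 4
g(10) = mex{1,2,3,4} = 0
g(11) = mex{1,2,3,4} = 0
g(12) = mex{0,2,3,4} = 1
g(13) = mex{0,2,3,4} = 1
The P-positions (g = 0) in 0..13 are 0, 1, 10, 11.

0, 1, 10, 11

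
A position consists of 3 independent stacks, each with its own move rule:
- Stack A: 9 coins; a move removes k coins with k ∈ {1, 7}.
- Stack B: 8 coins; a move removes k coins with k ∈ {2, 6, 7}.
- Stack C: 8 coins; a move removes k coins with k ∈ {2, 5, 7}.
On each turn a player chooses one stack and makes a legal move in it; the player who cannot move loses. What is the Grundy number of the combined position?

1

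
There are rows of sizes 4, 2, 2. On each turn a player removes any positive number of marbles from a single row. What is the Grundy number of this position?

4

Nim-sum: 4 ^ 2 ^ 2 = 4.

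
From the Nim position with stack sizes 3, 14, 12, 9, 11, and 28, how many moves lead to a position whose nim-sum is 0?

Nim-sum: 3 ⊕ 14 ⊕ 12 ⊕ 9 ⊕ 11 ⊕ 28 = 31.
The overall nim-sum is X = 31. A stack of size p has a winning move iff p XOR X < p (reduce it to p XOR X).
  3: 3 XOR 31 = 28 ≥ 3 — no move.
  14: 14 XOR 31 = 17 ≥ 14 — no move.
  12: 12 XOR 31 = 19 ≥ 12 — no move.
  9: 9 XOR 31 = 22 ≥ 9 — no move.
  11: 11 XOR 31 = 20 ≥ 11 — no move.
  28: 28 XOR 31 = 3 < 28 — winning move (to 3).
That gives 1 winning move.

1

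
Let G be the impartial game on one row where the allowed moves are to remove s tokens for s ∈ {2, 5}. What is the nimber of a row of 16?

1

Compute g(0), g(1), … for moves {2, 5}:
k:     0  1  2  3  4  5  6  7  8  9 10 11 12 13 14 15 16
g(k):  0  0  1  1  0  2  1  0  0  1  1  0  2  1  0  0  1
So g(16) = 1.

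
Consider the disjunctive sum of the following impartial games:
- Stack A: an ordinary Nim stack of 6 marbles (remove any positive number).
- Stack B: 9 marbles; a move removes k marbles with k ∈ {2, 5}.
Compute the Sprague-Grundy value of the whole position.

7

Stack A is a plain Nim stack of size 6, so its Grundy value is 6.
Grundy values for stack B (subtraction set {2, 5}):
g(0) = mex{} = 0
g(1) = mex{} = 0
g(2) = mex{0} = 1
g(3) = mex{0} = 1
g(4) = mex{1} = 0
g(5) = mex{0,1} = 2
g(6) = mex{0} = 1
g(7) = mex{1,2} = 0
g(8) = mex{1} = 0
g(9) = mex{0} = 1
So g(9) = 1.
The value of a disjunctive sum is the nim-sum of the parts.
Combined value = 6 ⊕ 1 = 7.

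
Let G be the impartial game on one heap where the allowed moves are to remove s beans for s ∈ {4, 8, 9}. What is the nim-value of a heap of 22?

2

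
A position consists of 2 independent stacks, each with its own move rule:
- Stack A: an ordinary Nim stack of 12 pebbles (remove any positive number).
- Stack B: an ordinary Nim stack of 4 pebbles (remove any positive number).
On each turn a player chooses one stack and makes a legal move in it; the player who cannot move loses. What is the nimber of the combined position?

Stack A is a plain Nim stack of size 12, so its Grundy value is 12.
Stack B is a plain Nim stack of size 4, so its Grundy value is 4.
The value of a disjunctive sum is the nim-sum of the parts.
Combined value = 12 ⊕ 4 = 8.

8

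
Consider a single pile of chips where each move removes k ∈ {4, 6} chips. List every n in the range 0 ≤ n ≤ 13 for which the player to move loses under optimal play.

0, 1, 2, 3, 10, 11, 12, 13

Compute g(0), g(1), … for moves {4, 6}:
k:     0  1  2  3  4  5  6  7  8  9 10 11 12 13
g(k):  0  0  0  0  1  1  1  1  2  2  0  0  0  0
The P-positions (g = 0) in 0..13 are 0, 1, 2, 3, 10, 11, 12, 13.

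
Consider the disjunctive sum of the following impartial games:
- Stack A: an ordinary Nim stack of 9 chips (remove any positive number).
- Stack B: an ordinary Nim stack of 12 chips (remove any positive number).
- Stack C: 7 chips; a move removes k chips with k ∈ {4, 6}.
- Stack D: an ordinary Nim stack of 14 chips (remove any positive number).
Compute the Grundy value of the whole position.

10

Stack A is a plain Nim stack of size 9, so its Grundy value is 9.
Stack B is a plain Nim stack of size 12, so its Grundy value is 12.
Grundy values for stack C (subtraction set {4, 6}):
g(0) = mex{} = 0
g(1) = mex{} = 0
g(2) = mex{} = 0
g(3) = mex{} = 0
g(4) = mex{0} = 1
g(5) = mex{0} = 1
g(6) = mex{0} = 1
g(7) = mex{0} = 1
So g(7) = 1.
Stack D is a plain Nim stack of size 14, so its Grundy value is 14.
The value of a disjunctive sum is the nim-sum of the parts.
Combined value = 9 XOR 12 XOR 1 XOR 14 = 10.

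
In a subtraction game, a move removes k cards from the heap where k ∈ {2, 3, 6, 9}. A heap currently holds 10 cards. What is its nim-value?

3

Grundy values for subtraction set {2, 3, 6, 9}:
g(0) = mex{} = 0
g(1) = mex{} = 0
g(2) = mex{0} = 1
g(3) = mex{0} = 1
g(4) = mex{0,1} = 2
g(5) = mex{1} = 0
g(6) = mex{0,1,2} = 3
g(7) = mex{0,2} = 1
g(8) = mex{0,1,3} = 2
g(9) = mex{0,1,3} = 2
g(10) = mex{0,1,2} = 3
So g(10) = 3.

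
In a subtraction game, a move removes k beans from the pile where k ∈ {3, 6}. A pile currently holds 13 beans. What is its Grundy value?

1

Build the Grundy sequence with g(k) = mex{g(k−s) : s ∈ {3, 6}, s ≤ k}:
k:     0  1  2  3  4  5  6  7  8  9 10 11 12 13
g(k):  0  0  0  1  1  1  2  2  2  0  0  0  1  1
So g(13) = 1.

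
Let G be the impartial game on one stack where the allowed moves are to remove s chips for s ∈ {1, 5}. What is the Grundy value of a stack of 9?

1

Grundy values for subtraction set {1, 5}:
k:     0  1  2  3  4  5  6  7  8  9
g(k):  0  1  0  1  0  1  0  1  0  1
So g(9) = 1.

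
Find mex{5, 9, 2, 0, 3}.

0 is in the set but 1 is not, so the mex is 1.

1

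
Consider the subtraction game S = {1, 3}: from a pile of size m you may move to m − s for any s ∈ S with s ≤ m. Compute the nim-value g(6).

Compute g(0), g(1), … for moves {1, 3}:
g(0) = mex{} = 0
g(1) = mex{0} = 1
g(2) = mex{1} = 0
g(3) = mex{0} = 1
g(4) = mex{1} = 0
g(5) = mex{0} = 1
g(6) = mex{1} = 0
So g(6) = 0.

0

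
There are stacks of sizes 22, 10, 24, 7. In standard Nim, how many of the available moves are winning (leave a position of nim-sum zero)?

3

Compute the nim-sum pairwise:
22 ⊕ 10 = 28
28 ⊕ 24 = 4
4 ⊕ 7 = 3
The overall nim-sum is X = 3. A stack of size p has a winning move iff p XOR X < p (reduce it to p XOR X).
  22: 22 XOR 3 = 21 < 22 — winning move (to 21).
  10: 10 XOR 3 = 9 < 10 — winning move (to 9).
  24: 24 XOR 3 = 27 ≥ 24 — no move.
  7: 7 XOR 3 = 4 < 7 — winning move (to 4).
That gives 3 winning moves.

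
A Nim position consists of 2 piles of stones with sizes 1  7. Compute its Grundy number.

6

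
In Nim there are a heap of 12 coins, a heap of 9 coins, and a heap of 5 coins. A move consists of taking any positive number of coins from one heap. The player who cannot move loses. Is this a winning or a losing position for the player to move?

Nim-sum: 12 ⊕ 9 ⊕ 5 = 0.
The nim-sum is 0, so this is a P-position: the player to move is in a losing position under optimal play.

Losing position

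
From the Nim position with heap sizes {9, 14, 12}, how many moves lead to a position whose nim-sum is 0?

3

Nim-sum: 9 ^ 14 ^ 12 = 11.
The overall nim-sum is X = 11. A heap of size p has a winning move iff p XOR X < p (reduce it to p XOR X).
  9: 9 XOR 11 = 2 < 9 — winning move (to 2).
  14: 14 XOR 11 = 5 < 14 — winning move (to 5).
  12: 12 XOR 11 = 7 < 12 — winning move (to 7).
That gives 3 winning moves.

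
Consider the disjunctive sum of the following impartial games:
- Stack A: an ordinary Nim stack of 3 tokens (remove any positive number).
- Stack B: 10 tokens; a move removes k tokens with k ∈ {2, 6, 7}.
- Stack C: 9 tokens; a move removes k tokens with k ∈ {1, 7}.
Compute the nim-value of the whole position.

Stack A is a plain Nim stack of size 3, so its Grundy value is 3.
Grundy values for stack B (subtraction set {2, 6, 7}):
k:     0  1  2  3  4  5  6  7  8  9 10
g(k):  0  0  1  1  0  0  1  1  2  0  3
So g(10) = 3.
For stack C, compute g(0), g(1), … with moves {1, 7}:
k:     0  1  2  3  4  5  6  7  8  9
g(k):  0  1  0  1  0  1  0  1  0  1
So g(9) = 1.
By the Sprague-Grundy theorem, the Grundy value of a sum of independent games is the XOR of the component values.
Combined value = 3 ⊕ 3 ⊕ 1 = 1.

1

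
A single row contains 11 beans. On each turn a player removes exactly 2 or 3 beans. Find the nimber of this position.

0

Build the Grundy sequence with g(k) = mex{g(k−s) : s ∈ {2, 3}, s ≤ k}:
k:     0  1  2  3  4  5  6  7  8  9 10 11
g(k):  0  0  1  1  2  0  0  1  1  2  0  0
So g(11) = 0.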